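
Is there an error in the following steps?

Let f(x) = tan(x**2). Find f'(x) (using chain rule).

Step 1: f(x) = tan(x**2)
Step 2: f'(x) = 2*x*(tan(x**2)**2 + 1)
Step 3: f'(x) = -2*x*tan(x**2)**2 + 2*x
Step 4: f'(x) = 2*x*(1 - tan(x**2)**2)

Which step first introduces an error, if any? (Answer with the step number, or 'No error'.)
Step 3

Step 3 is incorrect due to a sign flip.
The step shows: -2*x*tan(x**2)**2 + 2*x
The correct value should be: 2*x*tan(x**2)**2 + 2*x

Explanation: The sign of one term was flipped: the term 2*x*tan(x**2)**2 was incorrectly written as -2*x*tan(x**2)**2
The later steps are derived from this incorrect expression, so the error originates in Step 3.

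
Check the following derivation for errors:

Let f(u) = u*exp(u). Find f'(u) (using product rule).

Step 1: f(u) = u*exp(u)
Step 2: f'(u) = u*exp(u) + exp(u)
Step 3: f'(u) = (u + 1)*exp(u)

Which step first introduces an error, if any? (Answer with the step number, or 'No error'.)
No error

All steps in this derivation are correct.
The final answer f'(u) = (u + 1)*exp(u) is valid.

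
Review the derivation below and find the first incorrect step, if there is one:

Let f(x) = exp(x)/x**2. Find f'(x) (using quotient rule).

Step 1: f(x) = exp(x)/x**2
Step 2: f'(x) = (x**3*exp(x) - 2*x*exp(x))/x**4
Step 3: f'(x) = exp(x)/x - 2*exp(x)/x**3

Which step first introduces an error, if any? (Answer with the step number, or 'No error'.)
Step 2

Step 2 is incorrect due to a wrong exponent.
The step shows: (x**3*exp(x) - 2*x*exp(x))/x**4
The correct value should be: (x**2*exp(x) - 2*x*exp(x))/x**4

Explanation: The exponent 2 on x was incorrectly written as 3: the term (x**2*exp(x) - 2*x*exp(x))/x**4 was incorrectly written as (x**3*exp(x) - 2*x*exp(x))/x**4
The later steps are derived from this incorrect expression, so the error originates in Step 2.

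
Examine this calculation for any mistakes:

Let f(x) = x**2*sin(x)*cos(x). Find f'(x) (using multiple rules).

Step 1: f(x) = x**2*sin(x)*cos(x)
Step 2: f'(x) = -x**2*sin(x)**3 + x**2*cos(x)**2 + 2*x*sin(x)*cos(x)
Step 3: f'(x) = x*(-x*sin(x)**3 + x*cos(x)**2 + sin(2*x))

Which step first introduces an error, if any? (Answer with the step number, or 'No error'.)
Step 2

Step 2 is incorrect due to a wrong exponent.
The step shows: -x**2*sin(x)**3 + x**2*cos(x)**2 + 2*x*sin(x)*cos(x)
The correct value should be: -x**2*sin(x)**2 + x**2*cos(x)**2 + 2*x*sin(x)*cos(x)

Explanation: The exponent 2 on sin(x) was incorrectly written as 3: the term -x**2*sin(x)**2 was incorrectly written as -x**2*sin(x)**3
The later steps are derived from this incorrect expression, so the error originates in Step 2.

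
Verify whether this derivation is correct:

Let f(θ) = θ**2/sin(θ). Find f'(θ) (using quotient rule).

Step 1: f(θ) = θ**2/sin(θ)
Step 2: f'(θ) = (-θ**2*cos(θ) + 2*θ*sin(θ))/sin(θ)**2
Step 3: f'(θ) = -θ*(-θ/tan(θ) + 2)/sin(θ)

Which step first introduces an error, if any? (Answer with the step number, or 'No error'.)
Step 3

Step 3 is incorrect due to a sign flip.
The step shows: -θ*(-θ/tan(θ) + 2)/sin(θ)
The correct value should be: θ*(-θ/tan(θ) + 2)/sin(θ)

Explanation: The sign of the whole expression was flipped: the term θ*(-θ/tan(θ) + 2)/sin(θ) was incorrectly written as -θ*(-θ/tan(θ) + 2)/sin(θ)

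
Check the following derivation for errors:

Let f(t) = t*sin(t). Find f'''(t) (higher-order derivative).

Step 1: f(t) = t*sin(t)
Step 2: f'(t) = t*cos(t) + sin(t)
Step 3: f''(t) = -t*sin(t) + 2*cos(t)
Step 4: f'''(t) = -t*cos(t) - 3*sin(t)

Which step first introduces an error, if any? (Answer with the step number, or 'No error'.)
No error

All steps in this derivation are correct.
The final answer f'''(t) = -t*cos(t) - 3*sin(t) is valid.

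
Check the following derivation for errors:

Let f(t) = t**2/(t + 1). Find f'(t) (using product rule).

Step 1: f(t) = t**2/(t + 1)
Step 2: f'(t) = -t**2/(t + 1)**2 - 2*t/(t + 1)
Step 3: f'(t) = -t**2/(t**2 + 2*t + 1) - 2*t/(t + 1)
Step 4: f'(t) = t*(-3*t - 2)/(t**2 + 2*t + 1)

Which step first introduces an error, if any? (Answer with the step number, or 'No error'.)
Step 2

Step 2 is incorrect due to a sign flip.
The step shows: -t**2/(t + 1)**2 - 2*t/(t + 1)
The correct value should be: -t**2/(t + 1)**2 + 2*t/(t + 1)

Explanation: The sign of one term was flipped: the term 2*t/(t + 1) was incorrectly written as -2*t/(t + 1)
The later steps are derived from this incorrect expression, so the error originates in Step 2.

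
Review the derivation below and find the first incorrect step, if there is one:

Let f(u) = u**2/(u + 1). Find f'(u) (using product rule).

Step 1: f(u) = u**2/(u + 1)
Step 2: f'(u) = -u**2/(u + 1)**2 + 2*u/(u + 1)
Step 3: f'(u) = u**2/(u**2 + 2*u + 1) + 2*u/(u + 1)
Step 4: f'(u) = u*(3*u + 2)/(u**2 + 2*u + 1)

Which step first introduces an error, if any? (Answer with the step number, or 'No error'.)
Step 3

Step 3 is incorrect due to a sign flip.
The step shows: u**2/(u**2 + 2*u + 1) + 2*u/(u + 1)
The correct value should be: -u**2/(u**2 + 2*u + 1) + 2*u/(u + 1)

Explanation: The sign of one term was flipped: the term -u**2/(u**2 + 2*u + 1) was incorrectly written as u**2/(u**2 + 2*u + 1)
The later steps are derived from this incorrect expression, so the error originates in Step 3.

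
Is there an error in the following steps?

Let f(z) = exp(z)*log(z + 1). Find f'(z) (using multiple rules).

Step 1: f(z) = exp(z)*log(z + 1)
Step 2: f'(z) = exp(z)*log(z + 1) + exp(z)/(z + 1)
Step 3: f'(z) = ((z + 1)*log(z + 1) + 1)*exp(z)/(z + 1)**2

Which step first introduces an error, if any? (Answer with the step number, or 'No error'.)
Step 3

Step 3 is incorrect due to a wrong exponent.
The step shows: ((z + 1)*log(z + 1) + 1)*exp(z)/(z + 1)**2
The correct value should be: ((z + 1)*log(z + 1) + 1)*exp(z)/(z + 1)

Explanation: The exponent -1 on z + 1 was incorrectly written as -2: the term ((z + 1)*log(z + 1) + 1)*exp(z)/(z + 1) was incorrectly written as ((z + 1)*log(z + 1) + 1)*exp(z)/(z + 1)**2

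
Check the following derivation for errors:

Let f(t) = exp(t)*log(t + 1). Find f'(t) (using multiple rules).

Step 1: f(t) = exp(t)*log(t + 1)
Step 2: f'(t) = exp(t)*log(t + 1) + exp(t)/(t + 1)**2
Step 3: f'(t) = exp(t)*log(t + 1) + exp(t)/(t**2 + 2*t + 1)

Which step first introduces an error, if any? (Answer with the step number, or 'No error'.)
Step 2

Step 2 is incorrect due to a wrong exponent.
The step shows: exp(t)*log(t + 1) + exp(t)/(t + 1)**2
The correct value should be: exp(t)*log(t + 1) + exp(t)/(t + 1)

Explanation: The exponent -1 on t + 1 was incorrectly written as -2: the term exp(t)/(t + 1) was incorrectly written as exp(t)/(t + 1)**2
The later steps are derived from this incorrect expression, so the error originates in Step 2.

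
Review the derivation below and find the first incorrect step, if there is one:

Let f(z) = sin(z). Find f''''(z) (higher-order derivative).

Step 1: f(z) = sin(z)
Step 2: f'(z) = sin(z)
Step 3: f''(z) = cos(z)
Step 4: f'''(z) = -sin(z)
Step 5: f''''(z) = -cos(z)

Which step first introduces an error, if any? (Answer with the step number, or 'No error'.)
Step 2

Step 2 is incorrect due to a wrong trig function.
The step shows: sin(z)
The correct value should be: cos(z)

Explanation: cos(z) was incorrectly written as sin(z): the term cos(z) was incorrectly written as sin(z)
The later steps are derived from this incorrect expression, so the error originates in Step 2.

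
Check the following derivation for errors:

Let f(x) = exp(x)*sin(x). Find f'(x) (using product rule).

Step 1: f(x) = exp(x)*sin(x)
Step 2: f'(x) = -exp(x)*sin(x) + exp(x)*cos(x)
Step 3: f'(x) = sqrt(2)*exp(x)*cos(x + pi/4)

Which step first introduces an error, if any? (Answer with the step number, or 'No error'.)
Step 2

Step 2 is incorrect due to a sign flip.
The step shows: -exp(x)*sin(x) + exp(x)*cos(x)
The correct value should be: exp(x)*sin(x) + exp(x)*cos(x)

Explanation: The sign of one term was flipped: the term exp(x)*sin(x) was incorrectly written as -exp(x)*sin(x)
The later steps are derived from this incorrect expression, so the error originates in Step 2.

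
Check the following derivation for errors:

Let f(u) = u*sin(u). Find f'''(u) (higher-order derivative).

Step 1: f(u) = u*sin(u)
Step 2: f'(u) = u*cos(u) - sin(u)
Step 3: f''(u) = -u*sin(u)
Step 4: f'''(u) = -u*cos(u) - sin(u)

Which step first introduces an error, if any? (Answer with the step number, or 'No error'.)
Step 2

Step 2 is incorrect due to a sign flip.
The step shows: u*cos(u) - sin(u)
The correct value should be: u*cos(u) + sin(u)

Explanation: The sign of one term was flipped: the term sin(u) was incorrectly written as -sin(u)
The later steps are derived from this incorrect expression, so the error originates in Step 2.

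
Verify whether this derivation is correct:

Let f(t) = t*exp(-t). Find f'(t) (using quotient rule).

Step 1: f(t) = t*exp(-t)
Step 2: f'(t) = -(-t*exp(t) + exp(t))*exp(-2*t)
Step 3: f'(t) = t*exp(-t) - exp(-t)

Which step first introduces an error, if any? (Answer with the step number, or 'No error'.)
Step 2

Step 2 is incorrect due to a sign flip.
The step shows: -(-t*exp(t) + exp(t))*exp(-2*t)
The correct value should be: (-t*exp(t) + exp(t))*exp(-2*t)

Explanation: The sign of the whole expression was flipped: the term (-t*exp(t) + exp(t))*exp(-2*t) was incorrectly written as -(-t*exp(t) + exp(t))*exp(-2*t)
The later steps are derived from this incorrect expression, so the error originates in Step 2.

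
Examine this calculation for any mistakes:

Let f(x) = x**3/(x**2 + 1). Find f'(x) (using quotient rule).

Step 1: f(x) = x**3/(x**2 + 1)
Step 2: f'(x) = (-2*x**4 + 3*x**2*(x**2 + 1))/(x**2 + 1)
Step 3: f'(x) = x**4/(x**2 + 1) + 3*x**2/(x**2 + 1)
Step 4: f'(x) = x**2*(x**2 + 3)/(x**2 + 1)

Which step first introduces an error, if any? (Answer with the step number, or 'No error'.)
Step 2

Step 2 is incorrect due to a wrong exponent.
The step shows: (-2*x**4 + 3*x**2*(x**2 + 1))/(x**2 + 1)
The correct value should be: (-2*x**4 + 3*x**2*(x**2 + 1))/(x**2 + 1)**2

Explanation: The exponent -2 on x**2 + 1 was incorrectly written as -1: the term (-2*x**4 + 3*x**2*(x**2 + 1))/(x**2 + 1)**2 was incorrectly written as (-2*x**4 + 3*x**2*(x**2 + 1))/(x**2 + 1)
The later steps are derived from this incorrect expression, so the error originates in Step 2.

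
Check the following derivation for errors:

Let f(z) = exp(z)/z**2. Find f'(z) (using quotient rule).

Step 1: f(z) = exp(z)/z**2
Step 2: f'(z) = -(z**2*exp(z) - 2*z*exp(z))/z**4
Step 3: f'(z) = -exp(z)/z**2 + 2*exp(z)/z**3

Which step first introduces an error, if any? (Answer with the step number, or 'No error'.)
Step 2

Step 2 is incorrect due to a sign flip.
The step shows: -(z**2*exp(z) - 2*z*exp(z))/z**4
The correct value should be: (z**2*exp(z) - 2*z*exp(z))/z**4

Explanation: The sign of the whole expression was flipped: the term (z**2*exp(z) - 2*z*exp(z))/z**4 was incorrectly written as -(z**2*exp(z) - 2*z*exp(z))/z**4
The later steps are derived from this incorrect expression, so the error originates in Step 2.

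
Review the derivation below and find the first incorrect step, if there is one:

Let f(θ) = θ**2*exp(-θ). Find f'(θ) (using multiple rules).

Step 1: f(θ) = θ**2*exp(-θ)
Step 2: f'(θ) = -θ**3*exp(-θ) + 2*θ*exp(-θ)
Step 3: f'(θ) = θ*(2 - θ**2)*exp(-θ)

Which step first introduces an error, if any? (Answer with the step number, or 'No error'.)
Step 2

Step 2 is incorrect due to a wrong exponent.
The step shows: -θ**3*exp(-θ) + 2*θ*exp(-θ)
The correct value should be: -θ**2*exp(-θ) + 2*θ*exp(-θ)

Explanation: The exponent 2 on θ was incorrectly written as 3: the term -θ**2*exp(-θ) was incorrectly written as -θ**3*exp(-θ)
The later steps are derived from this incorrect expression, so the error originates in Step 2.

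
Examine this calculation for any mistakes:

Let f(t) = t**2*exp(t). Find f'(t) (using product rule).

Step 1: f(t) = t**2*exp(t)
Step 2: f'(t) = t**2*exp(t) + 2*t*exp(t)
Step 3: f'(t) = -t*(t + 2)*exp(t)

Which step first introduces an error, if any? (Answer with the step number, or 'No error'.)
Step 3

Step 3 is incorrect due to a sign flip.
The step shows: -t*(t + 2)*exp(t)
The correct value should be: t*(t + 2)*exp(t)

Explanation: The sign of the whole expression was flipped: the term t*(t + 2)*exp(t) was incorrectly written as -t*(t + 2)*exp(t)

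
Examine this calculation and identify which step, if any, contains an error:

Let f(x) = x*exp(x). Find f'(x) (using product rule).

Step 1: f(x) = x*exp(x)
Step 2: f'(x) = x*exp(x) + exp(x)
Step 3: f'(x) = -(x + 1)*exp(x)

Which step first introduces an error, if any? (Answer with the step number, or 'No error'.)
Step 3

Step 3 is incorrect due to a sign flip.
The step shows: -(x + 1)*exp(x)
The correct value should be: (x + 1)*exp(x)

Explanation: The sign of the whole expression was flipped: the term (x + 1)*exp(x) was incorrectly written as -(x + 1)*exp(x)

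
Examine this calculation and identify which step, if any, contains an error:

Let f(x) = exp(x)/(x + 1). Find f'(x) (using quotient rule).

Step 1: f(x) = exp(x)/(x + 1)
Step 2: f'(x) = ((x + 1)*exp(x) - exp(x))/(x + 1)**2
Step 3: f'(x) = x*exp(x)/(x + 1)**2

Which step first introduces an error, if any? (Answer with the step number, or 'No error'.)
No error

All steps in this derivation are correct.
The final answer f'(x) = x*exp(x)/(x + 1)**2 is valid.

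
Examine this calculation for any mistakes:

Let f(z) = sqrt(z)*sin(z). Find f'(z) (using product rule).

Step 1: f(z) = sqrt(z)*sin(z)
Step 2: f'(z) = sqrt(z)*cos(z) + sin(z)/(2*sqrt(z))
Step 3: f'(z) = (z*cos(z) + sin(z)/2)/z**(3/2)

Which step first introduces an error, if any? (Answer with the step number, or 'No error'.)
Step 3

Step 3 is incorrect due to a wrong exponent.
The step shows: (z*cos(z) + sin(z)/2)/z**(3/2)
The correct value should be: (z*cos(z) + sin(z)/2)/sqrt(z)

Explanation: The exponent -1/2 on z was incorrectly written as -3/2: the term (z*cos(z) + sin(z)/2)/sqrt(z) was incorrectly written as (z*cos(z) + sin(z)/2)/z**(3/2)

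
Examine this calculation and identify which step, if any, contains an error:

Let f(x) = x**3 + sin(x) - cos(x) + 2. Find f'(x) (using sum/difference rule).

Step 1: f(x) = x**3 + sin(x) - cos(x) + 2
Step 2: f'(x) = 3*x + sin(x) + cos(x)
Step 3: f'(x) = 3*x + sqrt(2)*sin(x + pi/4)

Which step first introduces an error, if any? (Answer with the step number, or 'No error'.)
Step 2

Step 2 is incorrect due to a wrong exponent.
The step shows: 3*x + sin(x) + cos(x)
The correct value should be: 3*x**2 + sin(x) + cos(x)

Explanation: The exponent 2 on x was incorrectly written as 1: the term 3*x**2 was incorrectly written as 3*x
The later steps are derived from this incorrect expression, so the error originates in Step 2.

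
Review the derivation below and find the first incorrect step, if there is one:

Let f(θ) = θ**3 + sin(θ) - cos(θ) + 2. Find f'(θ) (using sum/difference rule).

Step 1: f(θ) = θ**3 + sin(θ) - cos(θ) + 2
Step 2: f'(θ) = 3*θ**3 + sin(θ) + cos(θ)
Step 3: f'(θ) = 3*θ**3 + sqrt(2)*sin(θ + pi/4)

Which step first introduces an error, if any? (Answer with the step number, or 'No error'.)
Step 2

Step 2 is incorrect due to a wrong exponent.
The step shows: 3*θ**3 + sin(θ) + cos(θ)
The correct value should be: 3*θ**2 + sin(θ) + cos(θ)

Explanation: The exponent 2 on θ was incorrectly written as 3: the term 3*θ**2 was incorrectly written as 3*θ**3
The later steps are derived from this incorrect expression, so the error originates in Step 2.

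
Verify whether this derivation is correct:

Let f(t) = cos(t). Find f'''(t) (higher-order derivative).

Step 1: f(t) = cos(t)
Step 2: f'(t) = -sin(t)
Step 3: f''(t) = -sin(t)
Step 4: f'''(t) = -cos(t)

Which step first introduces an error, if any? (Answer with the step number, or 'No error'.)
Step 3

Step 3 is incorrect due to a wrong trig function.
The step shows: -sin(t)
The correct value should be: -cos(t)

Explanation: cos(t) was incorrectly written as sin(t): the term -cos(t) was incorrectly written as -sin(t)
The later steps are derived from this incorrect expression, so the error originates in Step 3.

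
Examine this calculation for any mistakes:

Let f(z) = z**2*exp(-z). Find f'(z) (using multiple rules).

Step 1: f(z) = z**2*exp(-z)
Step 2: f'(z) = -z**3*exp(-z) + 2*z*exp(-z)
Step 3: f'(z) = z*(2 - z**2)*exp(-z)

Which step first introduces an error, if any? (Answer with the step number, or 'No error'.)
Step 2

Step 2 is incorrect due to a wrong exponent.
The step shows: -z**3*exp(-z) + 2*z*exp(-z)
The correct value should be: -z**2*exp(-z) + 2*z*exp(-z)

Explanation: The exponent 2 on z was incorrectly written as 3: the term -z**2*exp(-z) was incorrectly written as -z**3*exp(-z)
The later steps are derived from this incorrect expression, so the error originates in Step 2.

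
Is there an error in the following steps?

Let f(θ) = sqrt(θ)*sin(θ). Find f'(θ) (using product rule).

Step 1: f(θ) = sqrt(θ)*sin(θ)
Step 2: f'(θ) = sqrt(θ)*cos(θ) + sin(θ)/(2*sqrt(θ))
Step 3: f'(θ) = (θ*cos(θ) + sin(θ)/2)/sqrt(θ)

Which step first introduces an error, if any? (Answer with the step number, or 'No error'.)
No error

All steps in this derivation are correct.
The final answer f'(θ) = (θ*cos(θ) + sin(θ)/2)/sqrt(θ) is valid.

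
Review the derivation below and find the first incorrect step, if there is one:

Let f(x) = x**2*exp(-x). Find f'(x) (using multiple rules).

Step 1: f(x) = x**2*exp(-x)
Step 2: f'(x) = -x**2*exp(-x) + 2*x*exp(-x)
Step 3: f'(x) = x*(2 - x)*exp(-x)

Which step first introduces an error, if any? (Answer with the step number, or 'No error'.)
No error

All steps in this derivation are correct.
The final answer f'(x) = x*(2 - x)*exp(-x) is valid.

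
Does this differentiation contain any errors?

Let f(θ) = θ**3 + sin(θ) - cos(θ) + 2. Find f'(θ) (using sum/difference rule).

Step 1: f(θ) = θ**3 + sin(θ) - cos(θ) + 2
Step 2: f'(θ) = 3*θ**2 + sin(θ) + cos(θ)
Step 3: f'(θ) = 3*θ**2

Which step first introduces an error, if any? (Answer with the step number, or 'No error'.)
Step 3

Step 3 is incorrect due to a dropped term.
The step shows: 3*θ**2
The correct value should be: 3*θ**2 + sqrt(2)*sin(θ + pi/4)

Explanation: A term was dropped: the term sqrt(2)*sin(θ + pi/4) was incorrectly omitted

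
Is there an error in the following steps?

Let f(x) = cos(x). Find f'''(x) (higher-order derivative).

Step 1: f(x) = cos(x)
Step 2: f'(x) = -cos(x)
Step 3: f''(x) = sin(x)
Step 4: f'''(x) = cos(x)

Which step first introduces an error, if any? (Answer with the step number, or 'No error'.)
Step 2

Step 2 is incorrect due to a wrong trig function.
The step shows: -cos(x)
The correct value should be: -sin(x)

Explanation: sin(x) was incorrectly written as cos(x): the term -sin(x) was incorrectly written as -cos(x)
The later steps are derived from this incorrect expression, so the error originates in Step 2.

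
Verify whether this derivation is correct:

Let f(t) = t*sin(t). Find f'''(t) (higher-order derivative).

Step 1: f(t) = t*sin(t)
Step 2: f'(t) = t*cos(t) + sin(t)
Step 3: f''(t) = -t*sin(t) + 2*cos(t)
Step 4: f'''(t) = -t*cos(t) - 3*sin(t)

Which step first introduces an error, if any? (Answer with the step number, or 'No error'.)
No error

All steps in this derivation are correct.
The final answer f'''(t) = -t*cos(t) - 3*sin(t) is valid.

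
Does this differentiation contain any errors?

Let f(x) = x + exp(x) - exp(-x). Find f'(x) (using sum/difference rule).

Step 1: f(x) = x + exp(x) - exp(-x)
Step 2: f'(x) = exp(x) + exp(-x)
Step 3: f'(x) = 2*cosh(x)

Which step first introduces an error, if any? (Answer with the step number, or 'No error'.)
Step 2

Step 2 is incorrect due to a dropped term.
The step shows: exp(x) + exp(-x)
The correct value should be: exp(x) + 1 + exp(-x)

Explanation: A term was dropped: the term 1 was incorrectly omitted
The later steps are derived from this incorrect expression, so the error originates in Step 2.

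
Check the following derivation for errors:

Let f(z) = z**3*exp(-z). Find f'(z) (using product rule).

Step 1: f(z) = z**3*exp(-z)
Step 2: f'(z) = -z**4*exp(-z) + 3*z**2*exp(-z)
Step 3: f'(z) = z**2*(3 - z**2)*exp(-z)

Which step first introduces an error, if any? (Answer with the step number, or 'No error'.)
Step 2

Step 2 is incorrect due to a wrong exponent.
The step shows: -z**4*exp(-z) + 3*z**2*exp(-z)
The correct value should be: -z**3*exp(-z) + 3*z**2*exp(-z)

Explanation: The exponent 3 on z was incorrectly written as 4: the term -z**3*exp(-z) was incorrectly written as -z**4*exp(-z)
The later steps are derived from this incorrect expression, so the error originates in Step 2.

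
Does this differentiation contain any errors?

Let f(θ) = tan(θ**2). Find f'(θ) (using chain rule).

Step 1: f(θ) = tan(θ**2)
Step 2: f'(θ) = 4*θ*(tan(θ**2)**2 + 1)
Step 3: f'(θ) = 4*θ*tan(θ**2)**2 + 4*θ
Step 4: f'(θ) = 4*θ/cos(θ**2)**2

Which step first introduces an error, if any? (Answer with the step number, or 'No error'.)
Step 2

Step 2 is incorrect due to a wrong coefficient.
The step shows: 4*θ*(tan(θ**2)**2 + 1)
The correct value should be: 2*θ*(tan(θ**2)**2 + 1)

Explanation: The coefficient 2 was incorrectly written as 4: the term 2*θ*(tan(θ**2)**2 + 1) was incorrectly written as 4*θ*(tan(θ**2)**2 + 1)
The later steps are derived from this incorrect expression, so the error originates in Step 2.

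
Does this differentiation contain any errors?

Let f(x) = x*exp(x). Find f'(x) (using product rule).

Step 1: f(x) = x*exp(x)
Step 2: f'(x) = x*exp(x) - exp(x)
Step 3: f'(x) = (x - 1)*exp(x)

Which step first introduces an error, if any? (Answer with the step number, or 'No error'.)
Step 2

Step 2 is incorrect due to a sign flip.
The step shows: x*exp(x) - exp(x)
The correct value should be: x*exp(x) + exp(x)

Explanation: The sign of one term was flipped: the term exp(x) was incorrectly written as -exp(x)
The later steps are derived from this incorrect expression, so the error originates in Step 2.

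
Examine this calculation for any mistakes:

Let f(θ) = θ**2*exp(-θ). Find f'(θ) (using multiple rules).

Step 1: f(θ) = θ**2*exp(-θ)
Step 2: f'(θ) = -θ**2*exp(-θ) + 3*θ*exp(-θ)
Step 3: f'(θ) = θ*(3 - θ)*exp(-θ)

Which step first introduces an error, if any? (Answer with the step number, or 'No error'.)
Step 2

Step 2 is incorrect due to a wrong coefficient.
The step shows: -θ**2*exp(-θ) + 3*θ*exp(-θ)
The correct value should be: -θ**2*exp(-θ) + 2*θ*exp(-θ)

Explanation: The coefficient 2 was incorrectly written as 3: the term 2*θ*exp(-θ) was incorrectly written as 3*θ*exp(-θ)
The later steps are derived from this incorrect expression, so the error originates in Step 2.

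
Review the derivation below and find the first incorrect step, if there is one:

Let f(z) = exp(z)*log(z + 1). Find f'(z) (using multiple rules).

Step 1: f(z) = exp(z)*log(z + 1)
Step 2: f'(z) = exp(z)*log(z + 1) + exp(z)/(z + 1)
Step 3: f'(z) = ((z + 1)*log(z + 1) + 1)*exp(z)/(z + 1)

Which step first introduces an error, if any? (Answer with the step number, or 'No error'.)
No error

All steps in this derivation are correct.
The final answer f'(z) = ((z + 1)*log(z + 1) + 1)*exp(z)/(z + 1) is valid.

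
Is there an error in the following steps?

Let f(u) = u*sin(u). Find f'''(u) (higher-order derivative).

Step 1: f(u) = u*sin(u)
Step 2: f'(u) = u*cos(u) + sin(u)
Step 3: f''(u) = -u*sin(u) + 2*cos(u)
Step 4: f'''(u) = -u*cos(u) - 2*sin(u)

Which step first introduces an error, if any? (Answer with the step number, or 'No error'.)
Step 4

Step 4 is incorrect due to a wrong coefficient.
The step shows: -u*cos(u) - 2*sin(u)
The correct value should be: -u*cos(u) - 3*sin(u)

Explanation: The coefficient -3 was incorrectly written as -2: the term -3*sin(u) was incorrectly written as -2*sin(u)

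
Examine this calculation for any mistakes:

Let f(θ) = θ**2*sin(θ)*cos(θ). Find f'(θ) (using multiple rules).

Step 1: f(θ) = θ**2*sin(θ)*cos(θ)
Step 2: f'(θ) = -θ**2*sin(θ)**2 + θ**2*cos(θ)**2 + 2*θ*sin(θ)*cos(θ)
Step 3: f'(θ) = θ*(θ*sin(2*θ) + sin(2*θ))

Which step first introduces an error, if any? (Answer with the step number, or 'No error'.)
Step 3

Step 3 is incorrect due to a wrong trig function.
The step shows: θ*(θ*sin(2*θ) + sin(2*θ))
The correct value should be: θ*(θ*cos(2*θ) + sin(2*θ))

Explanation: cos(2*θ) was incorrectly written as sin(2*θ): the term θ*(θ*cos(2*θ) + sin(2*θ)) was incorrectly written as θ*(θ*sin(2*θ) + sin(2*θ))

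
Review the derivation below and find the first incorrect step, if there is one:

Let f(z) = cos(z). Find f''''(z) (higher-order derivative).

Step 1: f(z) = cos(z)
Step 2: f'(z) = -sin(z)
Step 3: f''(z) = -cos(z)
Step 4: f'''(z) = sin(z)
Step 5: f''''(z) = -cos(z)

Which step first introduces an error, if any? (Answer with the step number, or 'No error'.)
Step 5

Step 5 is incorrect due to a sign flip.
The step shows: -cos(z)
The correct value should be: cos(z)

Explanation: The sign of the whole expression was flipped: the term cos(z) was incorrectly written as -cos(z)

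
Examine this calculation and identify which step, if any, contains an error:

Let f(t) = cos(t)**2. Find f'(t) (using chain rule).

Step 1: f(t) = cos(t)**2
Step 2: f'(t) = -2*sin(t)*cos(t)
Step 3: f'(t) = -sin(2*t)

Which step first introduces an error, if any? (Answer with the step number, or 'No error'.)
No error

All steps in this derivation are correct.
The final answer f'(t) = -sin(2*t) is valid.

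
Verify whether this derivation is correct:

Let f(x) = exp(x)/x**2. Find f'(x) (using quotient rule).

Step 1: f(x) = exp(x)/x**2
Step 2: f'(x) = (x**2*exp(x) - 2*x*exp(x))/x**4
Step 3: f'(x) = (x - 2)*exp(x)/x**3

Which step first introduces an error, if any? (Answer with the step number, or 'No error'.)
No error

All steps in this derivation are correct.
The final answer f'(x) = (x - 2)*exp(x)/x**3 is valid.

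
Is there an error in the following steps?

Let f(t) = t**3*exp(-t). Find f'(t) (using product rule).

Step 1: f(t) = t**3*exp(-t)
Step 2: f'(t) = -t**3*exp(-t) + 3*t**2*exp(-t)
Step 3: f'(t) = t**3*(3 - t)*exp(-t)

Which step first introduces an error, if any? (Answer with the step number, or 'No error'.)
Step 3

Step 3 is incorrect due to a wrong exponent.
The step shows: t**3*(3 - t)*exp(-t)
The correct value should be: t**2*(3 - t)*exp(-t)

Explanation: The exponent 2 on t was incorrectly written as 3: the term t**2*(3 - t)*exp(-t) was incorrectly written as t**3*(3 - t)*exp(-t)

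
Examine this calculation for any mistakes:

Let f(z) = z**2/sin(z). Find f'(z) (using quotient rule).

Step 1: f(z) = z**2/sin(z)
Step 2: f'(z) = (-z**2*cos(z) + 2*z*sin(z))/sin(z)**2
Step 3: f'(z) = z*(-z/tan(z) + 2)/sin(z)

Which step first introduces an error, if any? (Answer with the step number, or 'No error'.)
No error

All steps in this derivation are correct.
The final answer f'(z) = z*(-z/tan(z) + 2)/sin(z) is valid.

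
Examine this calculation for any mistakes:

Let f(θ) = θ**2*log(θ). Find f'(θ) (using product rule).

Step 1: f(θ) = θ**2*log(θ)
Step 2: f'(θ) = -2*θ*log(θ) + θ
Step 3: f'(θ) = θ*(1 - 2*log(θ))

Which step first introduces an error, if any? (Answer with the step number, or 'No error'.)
Step 2

Step 2 is incorrect due to a sign flip.
The step shows: -2*θ*log(θ) + θ
The correct value should be: 2*θ*log(θ) + θ

Explanation: The sign of one term was flipped: the term 2*θ*log(θ) was incorrectly written as -2*θ*log(θ)
The later steps are derived from this incorrect expression, so the error originates in Step 2.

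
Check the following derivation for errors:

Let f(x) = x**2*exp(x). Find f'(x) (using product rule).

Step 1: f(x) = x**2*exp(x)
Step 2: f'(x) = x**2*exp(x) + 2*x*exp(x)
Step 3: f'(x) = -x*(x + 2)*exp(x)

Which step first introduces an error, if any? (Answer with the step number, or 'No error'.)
Step 3

Step 3 is incorrect due to a sign flip.
The step shows: -x*(x + 2)*exp(x)
The correct value should be: x*(x + 2)*exp(x)

Explanation: The sign of the whole expression was flipped: the term x*(x + 2)*exp(x) was incorrectly written as -x*(x + 2)*exp(x)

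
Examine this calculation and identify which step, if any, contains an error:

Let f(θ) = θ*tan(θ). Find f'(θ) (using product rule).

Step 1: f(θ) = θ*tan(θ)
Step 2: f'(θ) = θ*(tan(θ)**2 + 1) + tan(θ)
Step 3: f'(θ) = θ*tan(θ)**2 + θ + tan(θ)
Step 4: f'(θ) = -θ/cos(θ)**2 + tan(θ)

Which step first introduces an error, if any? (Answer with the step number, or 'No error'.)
Step 4

Step 4 is incorrect due to a sign flip.
The step shows: -θ/cos(θ)**2 + tan(θ)
The correct value should be: θ/cos(θ)**2 + tan(θ)

Explanation: The sign of one term was flipped: the term θ/cos(θ)**2 was incorrectly written as -θ/cos(θ)**2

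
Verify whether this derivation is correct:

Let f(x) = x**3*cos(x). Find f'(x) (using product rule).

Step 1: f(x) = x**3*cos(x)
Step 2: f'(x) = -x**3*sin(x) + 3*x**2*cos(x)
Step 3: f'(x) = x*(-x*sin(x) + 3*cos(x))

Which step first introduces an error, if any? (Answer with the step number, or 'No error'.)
Step 3

Step 3 is incorrect due to a wrong exponent.
The step shows: x*(-x*sin(x) + 3*cos(x))
The correct value should be: x**2*(-x*sin(x) + 3*cos(x))

Explanation: The exponent 2 on x was incorrectly written as 1: the term x**2*(-x*sin(x) + 3*cos(x)) was incorrectly written as x*(-x*sin(x) + 3*cos(x))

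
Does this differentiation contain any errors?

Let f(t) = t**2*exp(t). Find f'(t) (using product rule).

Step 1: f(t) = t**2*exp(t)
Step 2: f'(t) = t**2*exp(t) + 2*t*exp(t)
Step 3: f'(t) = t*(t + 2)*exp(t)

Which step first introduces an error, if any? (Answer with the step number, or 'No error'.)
No error

All steps in this derivation are correct.
The final answer f'(t) = t*(t + 2)*exp(t) is valid.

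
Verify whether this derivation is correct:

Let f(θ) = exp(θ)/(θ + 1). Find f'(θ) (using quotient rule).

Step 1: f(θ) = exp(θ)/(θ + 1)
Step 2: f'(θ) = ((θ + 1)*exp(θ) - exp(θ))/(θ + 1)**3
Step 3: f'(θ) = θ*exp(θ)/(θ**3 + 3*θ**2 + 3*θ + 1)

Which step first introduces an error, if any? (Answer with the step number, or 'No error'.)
Step 2

Step 2 is incorrect due to a wrong exponent.
The step shows: ((θ + 1)*exp(θ) - exp(θ))/(θ + 1)**3
The correct value should be: ((θ + 1)*exp(θ) - exp(θ))/(θ + 1)**2

Explanation: The exponent -2 on θ + 1 was incorrectly written as -3: the term ((θ + 1)*exp(θ) - exp(θ))/(θ + 1)**2 was incorrectly written as ((θ + 1)*exp(θ) - exp(θ))/(θ + 1)**3
The later steps are derived from this incorrect expression, so the error originates in Step 2.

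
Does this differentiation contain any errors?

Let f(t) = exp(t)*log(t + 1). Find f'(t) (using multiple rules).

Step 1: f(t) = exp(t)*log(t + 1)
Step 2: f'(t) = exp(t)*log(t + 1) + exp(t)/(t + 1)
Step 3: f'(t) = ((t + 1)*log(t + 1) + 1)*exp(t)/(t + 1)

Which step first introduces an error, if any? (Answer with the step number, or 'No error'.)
No error

All steps in this derivation are correct.
The final answer f'(t) = ((t + 1)*log(t + 1) + 1)*exp(t)/(t + 1) is valid.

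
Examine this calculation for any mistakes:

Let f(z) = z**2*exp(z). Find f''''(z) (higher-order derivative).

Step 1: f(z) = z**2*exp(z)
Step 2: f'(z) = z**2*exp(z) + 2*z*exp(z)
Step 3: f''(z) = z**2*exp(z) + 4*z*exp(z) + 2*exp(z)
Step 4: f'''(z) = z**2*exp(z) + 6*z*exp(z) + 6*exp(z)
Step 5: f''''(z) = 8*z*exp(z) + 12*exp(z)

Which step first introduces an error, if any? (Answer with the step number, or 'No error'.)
Step 5

Step 5 is incorrect due to a dropped term.
The step shows: 8*z*exp(z) + 12*exp(z)
The correct value should be: z**2*exp(z) + 8*z*exp(z) + 12*exp(z)

Explanation: A term was dropped: the term z**2*exp(z) was incorrectly omitted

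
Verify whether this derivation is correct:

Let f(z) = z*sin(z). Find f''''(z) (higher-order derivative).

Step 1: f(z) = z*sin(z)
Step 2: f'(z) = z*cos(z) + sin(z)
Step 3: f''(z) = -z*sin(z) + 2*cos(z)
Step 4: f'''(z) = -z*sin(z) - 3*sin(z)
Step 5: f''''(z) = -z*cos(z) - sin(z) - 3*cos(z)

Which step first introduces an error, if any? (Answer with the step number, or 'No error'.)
Step 4

Step 4 is incorrect due to a wrong trig function.
The step shows: -z*sin(z) - 3*sin(z)
The correct value should be: -z*cos(z) - 3*sin(z)

Explanation: cos(z) was incorrectly written as sin(z): the term -z*cos(z) was incorrectly written as -z*sin(z)
The later steps are derived from this incorrect expression, so the error originates in Step 4.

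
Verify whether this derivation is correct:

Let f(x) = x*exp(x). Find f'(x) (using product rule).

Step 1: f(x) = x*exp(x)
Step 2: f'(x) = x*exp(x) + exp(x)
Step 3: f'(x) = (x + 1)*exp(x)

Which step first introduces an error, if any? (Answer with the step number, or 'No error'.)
No error

All steps in this derivation are correct.
The final answer f'(x) = (x + 1)*exp(x) is valid.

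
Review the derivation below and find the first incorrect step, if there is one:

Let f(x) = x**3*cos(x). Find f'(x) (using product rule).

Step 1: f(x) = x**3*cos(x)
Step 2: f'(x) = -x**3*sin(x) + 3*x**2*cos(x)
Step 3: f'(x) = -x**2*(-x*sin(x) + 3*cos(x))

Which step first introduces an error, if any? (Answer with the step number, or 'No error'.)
Step 3

Step 3 is incorrect due to a sign flip.
The step shows: -x**2*(-x*sin(x) + 3*cos(x))
The correct value should be: x**2*(-x*sin(x) + 3*cos(x))

Explanation: The sign of the whole expression was flipped: the term x**2*(-x*sin(x) + 3*cos(x)) was incorrectly written as -x**2*(-x*sin(x) + 3*cos(x))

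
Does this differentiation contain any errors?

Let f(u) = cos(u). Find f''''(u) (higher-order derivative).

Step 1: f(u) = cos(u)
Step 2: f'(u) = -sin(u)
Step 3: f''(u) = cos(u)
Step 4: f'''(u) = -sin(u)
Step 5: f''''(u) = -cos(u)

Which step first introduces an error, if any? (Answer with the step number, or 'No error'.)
Step 3

Step 3 is incorrect due to a sign flip.
The step shows: cos(u)
The correct value should be: -cos(u)

Explanation: The sign of the whole expression was flipped: the term -cos(u) was incorrectly written as cos(u)
The later steps are derived from this incorrect expression, so the error originates in Step 3.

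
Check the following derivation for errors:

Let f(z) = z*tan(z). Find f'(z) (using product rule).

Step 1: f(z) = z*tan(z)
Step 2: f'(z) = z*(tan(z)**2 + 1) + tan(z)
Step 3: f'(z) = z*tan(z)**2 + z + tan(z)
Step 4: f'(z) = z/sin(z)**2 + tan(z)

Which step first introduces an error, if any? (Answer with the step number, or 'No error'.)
Step 4

Step 4 is incorrect due to a wrong trig function.
The step shows: z/sin(z)**2 + tan(z)
The correct value should be: z/cos(z)**2 + tan(z)

Explanation: cos(z) was incorrectly written as sin(z): the term z/cos(z)**2 was incorrectly written as z/sin(z)**2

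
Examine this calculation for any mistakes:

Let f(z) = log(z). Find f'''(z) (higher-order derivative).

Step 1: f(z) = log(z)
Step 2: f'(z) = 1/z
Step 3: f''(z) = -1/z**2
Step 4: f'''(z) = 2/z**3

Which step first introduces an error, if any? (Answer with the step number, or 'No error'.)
No error

All steps in this derivation are correct.
The final answer f'''(z) = 2/z**3 is valid.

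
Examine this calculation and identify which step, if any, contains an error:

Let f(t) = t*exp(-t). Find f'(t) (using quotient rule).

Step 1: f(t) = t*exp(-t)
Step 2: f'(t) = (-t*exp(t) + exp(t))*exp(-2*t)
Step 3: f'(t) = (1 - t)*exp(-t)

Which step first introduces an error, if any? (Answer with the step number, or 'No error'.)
No error

All steps in this derivation are correct.
The final answer f'(t) = (1 - t)*exp(-t) is valid.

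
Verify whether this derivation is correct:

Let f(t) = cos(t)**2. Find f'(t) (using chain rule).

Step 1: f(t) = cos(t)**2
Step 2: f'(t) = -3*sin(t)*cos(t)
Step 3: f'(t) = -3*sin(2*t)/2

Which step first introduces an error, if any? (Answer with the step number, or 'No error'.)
Step 2

Step 2 is incorrect due to a wrong coefficient.
The step shows: -3*sin(t)*cos(t)
The correct value should be: -2*sin(t)*cos(t)

Explanation: The coefficient -2 was incorrectly written as -3: the term -2*sin(t)*cos(t) was incorrectly written as -3*sin(t)*cos(t)
The later steps are derived from this incorrect expression, so the error originates in Step 2.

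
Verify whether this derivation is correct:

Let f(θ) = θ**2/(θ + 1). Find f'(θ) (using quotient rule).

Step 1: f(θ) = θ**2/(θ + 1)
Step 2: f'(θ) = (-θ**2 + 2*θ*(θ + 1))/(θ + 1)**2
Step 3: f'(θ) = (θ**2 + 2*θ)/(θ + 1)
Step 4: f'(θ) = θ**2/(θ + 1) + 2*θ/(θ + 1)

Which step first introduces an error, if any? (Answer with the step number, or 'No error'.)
Step 3

Step 3 is incorrect due to a wrong exponent.
The step shows: (θ**2 + 2*θ)/(θ + 1)
The correct value should be: (θ**2 + 2*θ)/(θ + 1)**2

Explanation: The exponent -2 on θ + 1 was incorrectly written as -1: the term (θ**2 + 2*θ)/(θ + 1)**2 was incorrectly written as (θ**2 + 2*θ)/(θ + 1)
The later steps are derived from this incorrect expression, so the error originates in Step 3.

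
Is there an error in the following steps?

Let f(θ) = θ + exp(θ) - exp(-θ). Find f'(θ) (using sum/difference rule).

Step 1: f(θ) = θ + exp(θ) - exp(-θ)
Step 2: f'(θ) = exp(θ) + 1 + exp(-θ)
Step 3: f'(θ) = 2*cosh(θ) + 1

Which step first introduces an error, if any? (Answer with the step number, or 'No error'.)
No error

All steps in this derivation are correct.
The final answer f'(θ) = 2*cosh(θ) + 1 is valid.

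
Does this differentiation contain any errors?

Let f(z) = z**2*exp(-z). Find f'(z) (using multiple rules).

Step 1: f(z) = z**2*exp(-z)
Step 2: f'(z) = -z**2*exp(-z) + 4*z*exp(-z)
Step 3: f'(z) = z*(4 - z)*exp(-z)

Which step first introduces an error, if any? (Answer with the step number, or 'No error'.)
Step 2

Step 2 is incorrect due to a wrong coefficient.
The step shows: -z**2*exp(-z) + 4*z*exp(-z)
The correct value should be: -z**2*exp(-z) + 2*z*exp(-z)

Explanation: The coefficient 2 was incorrectly written as 4: the term 2*z*exp(-z) was incorrectly written as 4*z*exp(-z)
The later steps are derived from this incorrect expression, so the error originates in Step 2.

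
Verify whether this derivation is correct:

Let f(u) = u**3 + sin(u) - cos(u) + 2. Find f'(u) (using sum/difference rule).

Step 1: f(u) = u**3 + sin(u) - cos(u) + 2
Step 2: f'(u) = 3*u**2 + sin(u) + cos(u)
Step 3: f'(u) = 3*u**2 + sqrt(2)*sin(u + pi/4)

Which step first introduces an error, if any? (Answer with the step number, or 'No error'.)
No error

All steps in this derivation are correct.
The final answer f'(u) = 3*u**2 + sqrt(2)*sin(u + pi/4) is valid.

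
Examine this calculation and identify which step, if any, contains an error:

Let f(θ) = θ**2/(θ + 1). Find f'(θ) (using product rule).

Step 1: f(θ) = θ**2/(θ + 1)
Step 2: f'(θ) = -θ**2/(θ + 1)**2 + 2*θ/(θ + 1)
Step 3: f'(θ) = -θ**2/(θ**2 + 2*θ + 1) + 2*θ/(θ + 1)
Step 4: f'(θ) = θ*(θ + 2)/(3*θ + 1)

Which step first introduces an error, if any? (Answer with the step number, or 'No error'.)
Step 4

Step 4 is incorrect due to a wrong exponent.
The step shows: θ*(θ + 2)/(3*θ + 1)
The correct value should be: θ*(θ + 2)/(θ**2 + 2*θ + 1)

Explanation: The exponent 2 on θ was incorrectly written as 1: the term θ*(θ + 2)/(θ**2 + 2*θ + 1) was incorrectly written as θ*(θ + 2)/(3*θ + 1)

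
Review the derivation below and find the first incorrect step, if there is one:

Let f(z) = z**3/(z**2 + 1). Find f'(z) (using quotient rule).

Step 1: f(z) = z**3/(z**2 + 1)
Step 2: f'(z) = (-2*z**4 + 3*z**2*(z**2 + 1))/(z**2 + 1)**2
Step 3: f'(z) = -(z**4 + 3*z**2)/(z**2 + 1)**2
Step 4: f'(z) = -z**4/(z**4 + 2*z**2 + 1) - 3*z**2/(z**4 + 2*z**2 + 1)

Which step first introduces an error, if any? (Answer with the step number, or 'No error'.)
Step 3

Step 3 is incorrect due to a sign flip.
The step shows: -(z**4 + 3*z**2)/(z**2 + 1)**2
The correct value should be: (z**4 + 3*z**2)/(z**2 + 1)**2

Explanation: The sign of the whole expression was flipped: the term (z**4 + 3*z**2)/(z**2 + 1)**2 was incorrectly written as -(z**4 + 3*z**2)/(z**2 + 1)**2
The later steps are derived from this incorrect expression, so the error originates in Step 3.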